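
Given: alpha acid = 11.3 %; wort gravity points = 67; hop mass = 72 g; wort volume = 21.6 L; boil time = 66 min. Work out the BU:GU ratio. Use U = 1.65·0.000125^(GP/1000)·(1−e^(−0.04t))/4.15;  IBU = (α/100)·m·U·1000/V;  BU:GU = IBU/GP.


U = 1.65·0.000125^(67/1000)·(1−e^(−0.04·66))/4.15 = 0.2022
IBU = (11.3/100)·72·0.2022·1000/21.6 = 76.1610
BU:GU = 76.1610/67

1.1367


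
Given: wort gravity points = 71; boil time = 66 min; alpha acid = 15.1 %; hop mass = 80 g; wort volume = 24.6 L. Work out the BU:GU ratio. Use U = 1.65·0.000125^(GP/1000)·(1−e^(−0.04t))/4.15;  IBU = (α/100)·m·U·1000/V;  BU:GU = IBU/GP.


U = 1.65·0.000125^(71/1000)·(1−e^(−0.04·66))/4.15 = 0.1951
IBU = (15.1/100)·80·0.1951·1000/24.6 = 95.7845
BU:GU = 95.7845/71

1.3491


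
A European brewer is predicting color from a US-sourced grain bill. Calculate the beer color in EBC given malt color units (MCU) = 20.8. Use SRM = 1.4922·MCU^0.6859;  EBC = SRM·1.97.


SRM = 1.4922·20.8^0.6859 = 11.9643
EBC = 11.9643·1.97

23.5696 EBC


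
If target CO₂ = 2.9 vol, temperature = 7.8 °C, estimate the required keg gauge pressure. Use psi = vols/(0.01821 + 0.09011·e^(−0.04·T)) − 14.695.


psi = 2.9/(0.01821 + 0.09011·e^(−0.04·7.8)) − 14.695

19.7595 psi


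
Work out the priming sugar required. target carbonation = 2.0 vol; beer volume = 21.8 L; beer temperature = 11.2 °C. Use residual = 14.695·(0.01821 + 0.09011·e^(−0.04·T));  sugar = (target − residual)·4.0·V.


residual = 14.695·(0.01821 + 0.09011·e^(−0.04·11.2)) = 1.1136
sugar = (2.0 − 1.1136)·4.0·21.8

77.2930 g


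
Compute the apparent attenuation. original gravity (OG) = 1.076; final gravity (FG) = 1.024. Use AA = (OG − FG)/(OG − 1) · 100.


AA = (1.076 − 1.024)/(1.076 − 1) · 100

68.4211 %


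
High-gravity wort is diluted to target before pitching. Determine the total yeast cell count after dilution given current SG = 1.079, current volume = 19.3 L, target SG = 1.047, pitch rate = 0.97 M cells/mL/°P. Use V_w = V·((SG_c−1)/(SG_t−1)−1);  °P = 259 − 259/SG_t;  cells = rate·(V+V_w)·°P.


V_w = 19.3·((1.079−1)/(1.047−1)−1) = 13.1404
V_final = 19.3 + 13.1404 = 32.4404
°P = 259 − 259/1.047 = 11.6266
cells = 0.97·32.4404·11.6266

365.8552 billion cells


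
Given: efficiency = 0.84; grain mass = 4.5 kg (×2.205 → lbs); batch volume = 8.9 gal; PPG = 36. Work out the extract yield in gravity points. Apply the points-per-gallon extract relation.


points = lbs × PPG × eff / vol
lbs = 4.5 × 2.205 = 9.9225
points = 9.9225 × 36 × 0.84 / 8.9

33.7142 points


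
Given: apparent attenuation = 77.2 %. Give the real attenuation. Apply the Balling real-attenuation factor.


RA = AA · 0.8192
RA = 77.2 · 0.8192

63.2422 %


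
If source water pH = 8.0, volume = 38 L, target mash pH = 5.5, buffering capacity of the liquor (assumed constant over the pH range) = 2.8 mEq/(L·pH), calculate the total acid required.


acid = buffering capacity · (pH_source − pH_target) · V
acid = 2.8 · (8.0 − 5.5) · 38

266.0000 mEq


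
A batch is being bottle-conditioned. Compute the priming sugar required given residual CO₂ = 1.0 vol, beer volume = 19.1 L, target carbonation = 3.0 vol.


sugar = (target − residual)·4.0·V
sugar = (3.0 − 1.0)·4.0·19.1

152.8000 g


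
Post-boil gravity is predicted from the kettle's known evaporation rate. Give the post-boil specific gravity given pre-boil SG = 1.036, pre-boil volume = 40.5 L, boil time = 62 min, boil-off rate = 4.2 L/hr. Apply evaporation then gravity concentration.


V_post = V_pre − rate·(t/60);  SG_post = 1 + (SG_pre−1)·V_pre/V_post
V_post = 40.5 − 4.2·(62/60) = 36.1600
SG_post = 1 + (1.036 − 1)·40.5/36.1600

1.0403


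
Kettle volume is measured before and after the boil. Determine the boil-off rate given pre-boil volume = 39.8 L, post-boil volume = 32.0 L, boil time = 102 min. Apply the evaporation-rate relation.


rate = (V_pre − V_post) / (t_min/60)
rate = (39.8 − 32.0) / (102/60)

4.5882 L/hr


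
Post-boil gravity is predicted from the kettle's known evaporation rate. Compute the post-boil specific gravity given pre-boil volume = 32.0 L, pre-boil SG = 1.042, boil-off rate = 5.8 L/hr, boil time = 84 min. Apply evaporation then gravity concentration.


V_post = V_pre − rate·(t/60);  SG_post = 1 + (SG_pre−1)·V_pre/V_post
V_post = 32.0 − 5.8·(84/60) = 23.8800
SG_post = 1 + (1.042 − 1)·32.0/23.8800

1.0563


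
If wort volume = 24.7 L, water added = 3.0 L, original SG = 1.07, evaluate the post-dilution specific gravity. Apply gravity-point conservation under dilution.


SG_new = 1 + (SG_old − 1)·V_old/(V_old + V_water)
pts = (1.07 − 1)·1000·24.7/(24.7 + 3.0) = 62.4188
SG_new = 1 + 62.4188/1000

1.0624


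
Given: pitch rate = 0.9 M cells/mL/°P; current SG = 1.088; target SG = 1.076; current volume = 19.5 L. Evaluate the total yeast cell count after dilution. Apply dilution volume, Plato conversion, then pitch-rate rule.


V_w = V·((SG_c−1)/(SG_t−1)−1);  °P = 259 − 259/SG_t;  cells = rate·(V+V_w)·°P
V_w = 19.5·((1.088−1)/(1.076−1)−1) = 3.0789
V_final = 19.5 + 3.0789 = 22.5789
°P = 259 − 259/1.076 = 18.2937
cells = 0.9·22.5789·18.2937

371.7468 billion cells


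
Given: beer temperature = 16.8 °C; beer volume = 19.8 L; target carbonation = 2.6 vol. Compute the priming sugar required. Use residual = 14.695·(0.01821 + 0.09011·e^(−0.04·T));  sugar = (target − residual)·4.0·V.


residual = 14.695·(0.01821 + 0.09011·e^(−0.04·16.8)) = 0.9438
sugar = (2.6 − 0.9438)·4.0·19.8

131.1687 g


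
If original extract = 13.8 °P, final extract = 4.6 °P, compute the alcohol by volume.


SG = 259/(259 − P);  ABV = (OG − FG)·131.25
OG = 259/(259 − 13.8) = 1.0563
FG = 259/(259 − 4.6) = 1.0181
ABV = (1.0563 − 1.0181)·131.25

5.0136 % ABV


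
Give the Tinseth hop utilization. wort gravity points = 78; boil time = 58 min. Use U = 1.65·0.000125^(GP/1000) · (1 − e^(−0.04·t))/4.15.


bigness = 1.65·0.000125^(78/1000) = 0.8185
boil_factor = (1 − e^(−0.04·58))/4.15 = 0.2173
U = 0.8185 · 0.2173

0.1779


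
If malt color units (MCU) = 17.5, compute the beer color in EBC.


SRM = 1.4922·MCU^0.6859;  EBC = SRM·1.97
SRM = 1.4922·17.5^0.6859 = 10.6274
EBC = 10.6274·1.97

20.9360 EBC


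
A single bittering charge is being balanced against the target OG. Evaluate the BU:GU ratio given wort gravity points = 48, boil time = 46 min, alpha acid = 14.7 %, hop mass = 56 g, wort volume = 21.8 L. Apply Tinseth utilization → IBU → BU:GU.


U = 1.65·0.000125^(GP/1000)·(1−e^(−0.04t))/4.15;  IBU = (α/100)·m·U·1000/V;  BU:GU = IBU/GP
U = 1.65·0.000125^(48/1000)·(1−e^(−0.04·46))/4.15 = 0.2173
IBU = (14.7/100)·56·0.2173·1000/21.8 = 82.0402
BU:GU = 82.0402/48

1.7092


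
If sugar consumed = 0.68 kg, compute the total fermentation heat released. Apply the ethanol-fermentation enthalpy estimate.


Q = m_sugar · 590 kJ/kg
Q = 0.68 · 590

401.2000 kJ


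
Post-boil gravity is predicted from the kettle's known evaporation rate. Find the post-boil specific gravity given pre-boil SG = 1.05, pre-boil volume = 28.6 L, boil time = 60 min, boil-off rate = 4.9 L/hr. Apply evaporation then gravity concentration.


V_post = V_pre − rate·(t/60);  SG_post = 1 + (SG_pre−1)·V_pre/V_post
V_post = 28.6 − 4.9·(60/60) = 23.7000
SG_post = 1 + (1.05 − 1)·28.6/23.7000

1.0603


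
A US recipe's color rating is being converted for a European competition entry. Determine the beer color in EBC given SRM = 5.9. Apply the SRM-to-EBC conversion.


EBC = SRM · 1.97
EBC = 5.9 · 1.97

11.6230 EBC


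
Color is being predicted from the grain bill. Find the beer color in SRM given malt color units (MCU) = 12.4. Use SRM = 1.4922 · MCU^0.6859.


SRM = 1.4922 · 12.4^0.6859

8.3908 SRM


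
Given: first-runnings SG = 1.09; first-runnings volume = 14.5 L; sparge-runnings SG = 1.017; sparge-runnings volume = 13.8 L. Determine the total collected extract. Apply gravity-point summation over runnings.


total = Σ (SG_i − 1)·1000·V_i
first = (1.09 − 1)·1000·14.5 = 1305.0000
sparge = (1.017 − 1)·1000·13.8 = 234.6000
total = 1305.0000 + 234.6000

1539.6000 gravity·L


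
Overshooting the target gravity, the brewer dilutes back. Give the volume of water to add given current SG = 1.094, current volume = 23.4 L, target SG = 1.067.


V_water = V·((SG_curr − 1)/(SG_target − 1) − 1)
V_water = 23.4·((1.094 − 1)/(1.067 − 1) − 1)

9.4299 L


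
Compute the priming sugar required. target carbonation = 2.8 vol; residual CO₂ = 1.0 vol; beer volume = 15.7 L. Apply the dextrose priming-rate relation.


sugar = (target − residual)·4.0·V
sugar = (2.8 − 1.0)·4.0·15.7

113.0400 g


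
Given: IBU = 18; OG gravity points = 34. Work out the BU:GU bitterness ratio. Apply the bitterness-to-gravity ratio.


BU:GU = IBU / OG_points
BU:GU = 18 / 34

0.5294


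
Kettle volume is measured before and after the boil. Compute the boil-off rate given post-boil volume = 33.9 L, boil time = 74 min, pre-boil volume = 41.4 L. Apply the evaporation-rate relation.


rate = (V_pre − V_post) / (t_min/60)
rate = (41.4 − 33.9) / (74/60)

6.0811 L/hr


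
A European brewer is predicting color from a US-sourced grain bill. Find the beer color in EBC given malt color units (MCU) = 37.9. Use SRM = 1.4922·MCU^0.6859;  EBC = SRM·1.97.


SRM = 1.4922·37.9^0.6859 = 18.0558
EBC = 18.0558·1.97

35.5698 EBC


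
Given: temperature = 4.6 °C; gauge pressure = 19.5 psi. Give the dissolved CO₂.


vols = (P + 14.695)·(0.01821 + 0.09011·e^(−0.04·T))
vols = (19.5 + 14.695)·(0.01821 + 0.09011·e^(−0.04·4.6))

3.1861 volumes


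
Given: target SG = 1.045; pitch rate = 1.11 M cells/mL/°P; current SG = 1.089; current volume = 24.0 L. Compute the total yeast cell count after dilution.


V_w = V·((SG_c−1)/(SG_t−1)−1);  °P = 259 − 259/SG_t;  cells = rate·(V+V_w)·°P
V_w = 24.0·((1.089−1)/(1.045−1)−1) = 23.4667
V_final = 24.0 + 23.4667 = 47.4667
°P = 259 − 259/1.045 = 11.1531
cells = 1.11·47.4667·11.1531

587.6351 billion cells


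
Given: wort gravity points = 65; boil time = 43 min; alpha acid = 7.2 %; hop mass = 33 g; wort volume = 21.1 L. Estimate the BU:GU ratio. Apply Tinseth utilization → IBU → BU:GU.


U = 1.65·0.000125^(GP/1000)·(1−e^(−0.04t))/4.15;  IBU = (α/100)·m·U·1000/V;  BU:GU = IBU/GP
U = 1.65·0.000125^(65/1000)·(1−e^(−0.04·43))/4.15 = 0.1820
IBU = (7.2/100)·33·0.1820·1000/21.1 = 20.4931
BU:GU = 20.4931/65

0.3153


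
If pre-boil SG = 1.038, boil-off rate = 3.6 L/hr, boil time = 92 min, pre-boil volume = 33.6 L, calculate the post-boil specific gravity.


V_post = V_pre − rate·(t/60);  SG_post = 1 + (SG_pre−1)·V_pre/V_post
V_post = 33.6 − 3.6·(92/60) = 28.0800
SG_post = 1 + (1.038 − 1)·33.6/28.0800

1.0455


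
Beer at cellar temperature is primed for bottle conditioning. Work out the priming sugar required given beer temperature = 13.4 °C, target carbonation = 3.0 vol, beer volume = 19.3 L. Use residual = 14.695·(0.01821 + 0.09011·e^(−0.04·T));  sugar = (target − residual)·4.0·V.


residual = 14.695·(0.01821 + 0.09011·e^(−0.04·13.4)) = 1.0423
sugar = (3.0 − 1.0423)·4.0·19.3

151.1310 g


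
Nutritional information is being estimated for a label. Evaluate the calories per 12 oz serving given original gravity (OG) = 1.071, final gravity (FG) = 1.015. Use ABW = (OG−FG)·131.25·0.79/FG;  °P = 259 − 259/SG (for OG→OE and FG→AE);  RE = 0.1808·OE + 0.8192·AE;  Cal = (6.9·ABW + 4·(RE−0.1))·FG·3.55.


ABW = (1.071 − 1.015)·131.25·0.79/1.015 = 5.7207
OE = 259 − 259/1.071 = 17.1699 °P
AE = 259 − 259/1.015 = 3.8276 °P
RE = 0.1808·17.1699 + 0.8192·3.8276 = 6.2399 °P
Cal = (6.9·5.7207 + 4·(6.2399−0.1))·1.015·3.55

230.7243 kcal


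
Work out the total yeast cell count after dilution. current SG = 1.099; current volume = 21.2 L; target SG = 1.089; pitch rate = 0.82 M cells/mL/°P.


V_w = V·((SG_c−1)/(SG_t−1)−1);  °P = 259 − 259/SG_t;  cells = rate·(V+V_w)·°P
V_w = 21.2·((1.099−1)/(1.089−1)−1) = 2.3820
V_final = 21.2 + 2.3820 = 23.5820
°P = 259 − 259/1.089 = 21.1671
cells = 0.82·23.5820·21.1671

409.3142 billion cells


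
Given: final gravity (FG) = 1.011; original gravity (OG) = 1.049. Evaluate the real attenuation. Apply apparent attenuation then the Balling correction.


AA = (OG−FG)/(OG−1)·100;  RA = AA·0.8192
AA = (1.049 − 1.011)/(1.049 − 1)·100 = 77.5510
RA = 77.5510·0.8192

63.5298 %


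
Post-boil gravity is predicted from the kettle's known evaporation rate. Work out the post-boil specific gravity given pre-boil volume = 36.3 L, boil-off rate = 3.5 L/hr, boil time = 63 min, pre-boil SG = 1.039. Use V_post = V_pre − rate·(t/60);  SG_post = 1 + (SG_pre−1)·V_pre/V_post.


V_post = 36.3 − 3.5·(63/60) = 32.6250
SG_post = 1 + (1.039 − 1)·36.3/32.6250

1.0434


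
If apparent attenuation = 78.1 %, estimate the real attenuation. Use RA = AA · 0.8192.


RA = 78.1 · 0.8192

63.9795 %


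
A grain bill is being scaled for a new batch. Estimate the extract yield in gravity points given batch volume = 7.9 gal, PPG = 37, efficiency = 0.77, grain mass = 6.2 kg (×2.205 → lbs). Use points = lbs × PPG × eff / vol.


lbs = 6.2 × 2.205 = 13.6710
points = 13.6710 × 37 × 0.77 / 7.9

49.3021 points


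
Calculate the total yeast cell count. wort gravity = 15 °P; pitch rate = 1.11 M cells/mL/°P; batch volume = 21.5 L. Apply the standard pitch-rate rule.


cells (billions) = rate · V_L · °P
cells = 1.11 · 21.5 · 15

357.9750 billion cells


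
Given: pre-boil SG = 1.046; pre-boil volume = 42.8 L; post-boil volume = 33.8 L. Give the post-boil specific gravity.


SG_post = 1 + (SG_pre − 1)·V_pre/V_post
pts_pre = (1.046 − 1)·1000 = 46.0000
pts_post = 46.0000·42.8/33.8 = 58.2485
SG_post = 1 + 58.2485/1000

1.0582


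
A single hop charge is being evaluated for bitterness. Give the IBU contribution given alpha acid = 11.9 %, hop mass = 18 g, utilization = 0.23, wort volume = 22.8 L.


IBU = (α/100)·mass·U·1000 / V
IBU = (11.9/100)·18·0.23·1000 / 22.8

21.6079 IBU


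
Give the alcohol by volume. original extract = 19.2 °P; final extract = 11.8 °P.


SG = 259/(259 − P);  ABV = (OG − FG)·131.25
OG = 259/(259 − 19.2) = 1.0801
FG = 259/(259 − 11.8) = 1.0477
ABV = (1.0801 − 1.0477)·131.25

4.2436 % ABV


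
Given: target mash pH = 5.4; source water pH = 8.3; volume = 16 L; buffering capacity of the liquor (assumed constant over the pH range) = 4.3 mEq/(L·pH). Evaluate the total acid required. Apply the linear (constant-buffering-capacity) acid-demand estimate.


acid = buffering capacity · (pH_source − pH_target) · V
acid = 4.3 · (8.3 − 5.4) · 16

199.5200 mEq


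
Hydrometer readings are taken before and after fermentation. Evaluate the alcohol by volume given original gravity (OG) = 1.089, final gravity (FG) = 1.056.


ABV = (OG − FG) · 131.25
ABV = (1.089 − 1.056) · 131.25

4.3312 % ABV


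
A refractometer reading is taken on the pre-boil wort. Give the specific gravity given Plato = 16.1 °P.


SG = 259/(259 − P)
SG = 259/(259 − 16.1)

1.0663


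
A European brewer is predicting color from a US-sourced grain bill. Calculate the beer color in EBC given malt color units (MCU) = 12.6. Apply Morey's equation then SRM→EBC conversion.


SRM = 1.4922·MCU^0.6859;  EBC = SRM·1.97
SRM = 1.4922·12.6^0.6859 = 8.4834
EBC = 8.4834·1.97

16.7123 EBC


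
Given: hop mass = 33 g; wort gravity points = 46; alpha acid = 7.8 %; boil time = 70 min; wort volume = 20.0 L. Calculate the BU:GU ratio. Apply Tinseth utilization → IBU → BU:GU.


U = 1.65·0.000125^(GP/1000)·(1−e^(−0.04t))/4.15;  IBU = (α/100)·m·U·1000/V;  BU:GU = IBU/GP
U = 1.65·0.000125^(46/1000)·(1−e^(−0.04·70))/4.15 = 0.2470
IBU = (7.8/100)·33·0.2470·1000/20.0 = 31.7853
BU:GU = 31.7853/46

0.6910


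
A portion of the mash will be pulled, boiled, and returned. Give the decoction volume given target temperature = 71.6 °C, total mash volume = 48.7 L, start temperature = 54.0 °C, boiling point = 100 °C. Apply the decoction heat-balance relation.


V_dec = V_total·(T_target − T_start)/(T_boil − T_start)
V_dec = 48.7·(71.6 − 54.0)/(100 − 54.0)

18.6330 L


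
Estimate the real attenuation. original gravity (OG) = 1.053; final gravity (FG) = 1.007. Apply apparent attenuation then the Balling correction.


AA = (OG−FG)/(OG−1)·100;  RA = AA·0.8192
AA = (1.053 − 1.007)/(1.053 − 1)·100 = 86.7925
RA = 86.7925·0.8192

71.1004 %


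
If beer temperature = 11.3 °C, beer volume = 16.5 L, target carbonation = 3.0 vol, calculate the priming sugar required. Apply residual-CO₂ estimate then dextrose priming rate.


residual = 14.695·(0.01821 + 0.09011·e^(−0.04·T));  sugar = (target − residual)·4.0·V
residual = 14.695·(0.01821 + 0.09011·e^(−0.04·11.3)) = 1.1102
sugar = (3.0 − 1.1102)·4.0·16.5

124.7245 g


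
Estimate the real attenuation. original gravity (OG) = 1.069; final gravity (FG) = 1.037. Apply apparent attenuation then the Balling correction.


AA = (OG−FG)/(OG−1)·100;  RA = AA·0.8192
AA = (1.069 − 1.037)/(1.069 − 1)·100 = 46.3768
RA = 46.3768·0.8192

37.9919 %


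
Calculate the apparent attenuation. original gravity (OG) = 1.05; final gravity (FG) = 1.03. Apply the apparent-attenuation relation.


AA = (OG − FG)/(OG − 1) · 100
AA = (1.05 − 1.03)/(1.05 − 1) · 100

40.0000 %


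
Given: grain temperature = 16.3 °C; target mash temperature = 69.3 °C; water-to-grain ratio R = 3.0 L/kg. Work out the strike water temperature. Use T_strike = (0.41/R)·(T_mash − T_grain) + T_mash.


T_strike = (0.41/3.0)·(69.3 − 16.3) + 69.3

76.5433 °C


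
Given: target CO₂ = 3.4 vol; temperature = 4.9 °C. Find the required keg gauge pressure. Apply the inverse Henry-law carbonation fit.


psi = vols/(0.01821 + 0.09011·e^(−0.04·T)) − 14.695
psi = 3.4/(0.01821 + 0.09011·e^(−0.04·4.9)) − 14.695

22.1488 psi


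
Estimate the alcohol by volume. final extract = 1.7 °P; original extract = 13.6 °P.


SG = 259/(259 − P);  ABV = (OG − FG)·131.25
OG = 259/(259 − 13.6) = 1.0554
FG = 259/(259 − 1.7) = 1.0066
ABV = (1.0554 − 1.0066)·131.25

6.4067 % ABV


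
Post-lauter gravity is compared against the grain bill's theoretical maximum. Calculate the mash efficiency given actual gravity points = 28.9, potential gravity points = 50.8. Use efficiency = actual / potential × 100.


efficiency = 28.9 / 50.8 × 100

56.8898 %


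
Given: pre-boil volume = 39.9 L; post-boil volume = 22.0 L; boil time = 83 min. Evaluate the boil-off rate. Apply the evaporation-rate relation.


rate = (V_pre − V_post) / (t_min/60)
rate = (39.9 − 22.0) / (83/60)

12.9398 L/hr


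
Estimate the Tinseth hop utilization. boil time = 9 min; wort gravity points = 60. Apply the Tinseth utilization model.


U = 1.65·0.000125^(GP/1000) · (1 − e^(−0.04·t))/4.15
bigness = 1.65·0.000125^(60/1000) = 0.9623
boil_factor = (1 − e^(−0.04·9))/4.15 = 0.0728
U = 0.9623 · 0.0728

0.0701


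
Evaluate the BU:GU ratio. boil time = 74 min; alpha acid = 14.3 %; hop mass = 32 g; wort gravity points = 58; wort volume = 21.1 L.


U = 1.65·0.000125^(GP/1000)·(1−e^(−0.04t))/4.15;  IBU = (α/100)·m·U·1000/V;  BU:GU = IBU/GP
U = 1.65·0.000125^(58/1000)·(1−e^(−0.04·74))/4.15 = 0.2238
IBU = (14.3/100)·32·0.2238·1000/21.1 = 48.5458
BU:GU = 48.5458/58

0.8370


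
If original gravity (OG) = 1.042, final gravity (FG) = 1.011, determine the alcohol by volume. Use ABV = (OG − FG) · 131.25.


ABV = (1.042 − 1.011) · 131.25

4.0688 % ABV


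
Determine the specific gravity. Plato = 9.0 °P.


SG = 259/(259 − P)
SG = 259/(259 − 9.0)

1.0360


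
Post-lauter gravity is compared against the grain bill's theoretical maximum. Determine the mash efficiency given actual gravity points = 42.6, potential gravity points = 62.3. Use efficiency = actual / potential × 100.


efficiency = 42.6 / 62.3 × 100

68.3788 %


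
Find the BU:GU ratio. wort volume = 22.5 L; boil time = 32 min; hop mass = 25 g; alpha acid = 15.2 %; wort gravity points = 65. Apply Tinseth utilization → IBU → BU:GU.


U = 1.65·0.000125^(GP/1000)·(1−e^(−0.04t))/4.15;  IBU = (α/100)·m·U·1000/V;  BU:GU = IBU/GP
U = 1.65·0.000125^(65/1000)·(1−e^(−0.04·32))/4.15 = 0.1600
IBU = (15.2/100)·25·0.1600·1000/22.5 = 27.0303
BU:GU = 27.0303/65

0.4159


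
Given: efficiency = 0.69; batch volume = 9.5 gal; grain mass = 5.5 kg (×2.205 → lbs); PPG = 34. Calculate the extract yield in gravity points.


points = lbs × PPG × eff / vol
lbs = 5.5 × 2.205 = 12.1275
points = 12.1275 × 34 × 0.69 / 9.5

29.9485 points


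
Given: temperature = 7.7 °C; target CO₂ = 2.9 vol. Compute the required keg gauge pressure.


psi = vols/(0.01821 + 0.09011·e^(−0.04·T)) − 14.695
psi = 2.9/(0.01821 + 0.09011·e^(−0.04·7.7)) − 14.695

19.6517 psi


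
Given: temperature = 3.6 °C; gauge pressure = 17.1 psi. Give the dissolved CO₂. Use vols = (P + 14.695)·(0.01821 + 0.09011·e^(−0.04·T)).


vols = (17.1 + 14.695)·(0.01821 + 0.09011·e^(−0.04·3.6))

3.0598 volumes


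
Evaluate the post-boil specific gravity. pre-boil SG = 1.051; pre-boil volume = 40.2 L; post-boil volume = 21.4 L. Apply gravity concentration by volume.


SG_post = 1 + (SG_pre − 1)·V_pre/V_post
pts_pre = (1.051 − 1)·1000 = 51.0000
pts_post = 51.0000·40.2/21.4 = 95.8037
SG_post = 1 + 95.8037/1000

1.0958


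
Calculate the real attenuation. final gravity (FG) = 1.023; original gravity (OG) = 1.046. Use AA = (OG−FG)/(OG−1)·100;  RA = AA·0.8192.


AA = (1.046 − 1.023)/(1.046 − 1)·100 = 50.0000
RA = 50.0000·0.8192

40.9600 %


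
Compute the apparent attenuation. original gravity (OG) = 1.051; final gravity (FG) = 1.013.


AA = (OG − FG)/(OG − 1) · 100
AA = (1.051 − 1.013)/(1.051 − 1) · 100

74.5098 %


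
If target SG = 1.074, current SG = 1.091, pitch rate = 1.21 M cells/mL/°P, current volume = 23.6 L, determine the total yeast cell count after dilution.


V_w = V·((SG_c−1)/(SG_t−1)−1);  °P = 259 − 259/SG_t;  cells = rate·(V+V_w)·°P
V_w = 23.6·((1.091−1)/(1.074−1)−1) = 5.4216
V_final = 23.6 + 5.4216 = 29.0216
°P = 259 − 259/1.074 = 17.8454
cells = 1.21·29.0216·17.8454

626.6633 billion cells


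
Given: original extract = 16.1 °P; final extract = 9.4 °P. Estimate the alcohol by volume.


SG = 259/(259 − P);  ABV = (OG − FG)·131.25
OG = 259/(259 − 16.1) = 1.0663
FG = 259/(259 − 9.4) = 1.0377
ABV = (1.0663 − 1.0377)·131.25

3.7567 % ABV


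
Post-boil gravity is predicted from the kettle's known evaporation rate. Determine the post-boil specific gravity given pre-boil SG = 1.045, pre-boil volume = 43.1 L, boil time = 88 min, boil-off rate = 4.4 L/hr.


V_post = V_pre − rate·(t/60);  SG_post = 1 + (SG_pre−1)·V_pre/V_post
V_post = 43.1 − 4.4·(88/60) = 36.6467
SG_post = 1 + (1.045 − 1)·43.1/36.6467

1.0529


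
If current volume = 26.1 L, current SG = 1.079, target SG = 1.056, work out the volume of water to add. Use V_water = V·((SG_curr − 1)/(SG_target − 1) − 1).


V_water = 26.1·((1.079 − 1)/(1.056 − 1) − 1)

10.7196 L


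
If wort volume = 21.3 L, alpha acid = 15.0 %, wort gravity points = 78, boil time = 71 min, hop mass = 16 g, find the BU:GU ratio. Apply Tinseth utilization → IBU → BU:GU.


U = 1.65·0.000125^(GP/1000)·(1−e^(−0.04t))/4.15;  IBU = (α/100)·m·U·1000/V;  BU:GU = IBU/GP
U = 1.65·0.000125^(78/1000)·(1−e^(−0.04·71))/4.15 = 0.1857
IBU = (15.0/100)·16·0.1857·1000/21.3 = 20.9258
BU:GU = 20.9258/78

0.2683


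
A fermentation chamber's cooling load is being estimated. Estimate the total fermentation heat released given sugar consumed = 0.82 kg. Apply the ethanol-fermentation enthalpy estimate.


Q = m_sugar · 590 kJ/kg
Q = 0.82 · 590

483.8000 kJ


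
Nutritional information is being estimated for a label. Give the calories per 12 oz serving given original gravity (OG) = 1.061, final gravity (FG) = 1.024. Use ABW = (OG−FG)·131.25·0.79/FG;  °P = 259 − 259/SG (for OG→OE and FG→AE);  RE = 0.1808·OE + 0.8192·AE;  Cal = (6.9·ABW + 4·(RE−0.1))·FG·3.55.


ABW = (1.061 − 1.024)·131.25·0.79/1.024 = 3.7465
OE = 259 − 259/1.061 = 14.8907 °P
AE = 259 − 259/1.024 = 6.0703 °P
RE = 0.1808·14.8907 + 0.8192·6.0703 = 7.6650 °P
Cal = (6.9·3.7465 + 4·(7.6650−0.1))·1.024·3.55

203.9752 kcal


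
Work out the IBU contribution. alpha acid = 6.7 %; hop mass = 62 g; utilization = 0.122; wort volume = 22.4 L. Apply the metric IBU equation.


IBU = (α/100)·mass·U·1000 / V
IBU = (6.7/100)·62·0.122·1000 / 22.4

22.6245 IBU


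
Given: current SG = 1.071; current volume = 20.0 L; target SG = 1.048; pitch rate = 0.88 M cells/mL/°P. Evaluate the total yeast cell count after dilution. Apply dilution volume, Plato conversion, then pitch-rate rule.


V_w = V·((SG_c−1)/(SG_t−1)−1);  °P = 259 − 259/SG_t;  cells = rate·(V+V_w)·°P
V_w = 20.0·((1.071−1)/(1.048−1)−1) = 9.5833
V_final = 20.0 + 9.5833 = 29.5833
°P = 259 − 259/1.048 = 11.8626
cells = 0.88·29.5833·11.8626

308.8229 billion cells


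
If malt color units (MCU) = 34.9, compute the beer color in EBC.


SRM = 1.4922·MCU^0.6859;  EBC = SRM·1.97
SRM = 1.4922·34.9^0.6859 = 17.0628
EBC = 17.0628·1.97

33.6138 EBC


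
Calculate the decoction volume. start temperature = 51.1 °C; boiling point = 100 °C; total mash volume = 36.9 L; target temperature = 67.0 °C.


V_dec = V_total·(T_target − T_start)/(T_boil − T_start)
V_dec = 36.9·(67.0 − 51.1)/(100 − 51.1)

11.9982 L


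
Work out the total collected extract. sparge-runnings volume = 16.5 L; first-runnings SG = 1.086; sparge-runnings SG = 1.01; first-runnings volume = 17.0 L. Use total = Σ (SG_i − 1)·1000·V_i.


first = (1.086 − 1)·1000·17.0 = 1462.0000
sparge = (1.01 − 1)·1000·16.5 = 165.0000
total = 1462.0000 + 165.0000

1627.0000 gravity·L


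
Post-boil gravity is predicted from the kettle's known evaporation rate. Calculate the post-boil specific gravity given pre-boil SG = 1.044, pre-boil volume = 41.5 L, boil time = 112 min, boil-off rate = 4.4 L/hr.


V_post = V_pre − rate·(t/60);  SG_post = 1 + (SG_pre−1)·V_pre/V_post
V_post = 41.5 − 4.4·(112/60) = 33.2867
SG_post = 1 + (1.044 − 1)·41.5/33.2867

1.0549


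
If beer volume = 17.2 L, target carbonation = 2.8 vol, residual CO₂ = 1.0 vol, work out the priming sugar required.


sugar = (target − residual)·4.0·V
sugar = (2.8 − 1.0)·4.0·17.2

123.8400 g


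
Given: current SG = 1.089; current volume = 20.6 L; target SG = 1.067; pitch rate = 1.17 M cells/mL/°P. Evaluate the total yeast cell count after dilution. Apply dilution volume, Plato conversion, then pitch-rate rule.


V_w = V·((SG_c−1)/(SG_t−1)−1);  °P = 259 − 259/SG_t;  cells = rate·(V+V_w)·°P
V_w = 20.6·((1.089−1)/(1.067−1)−1) = 6.7642
V_final = 20.6 + 6.7642 = 27.3642
°P = 259 − 259/1.067 = 16.2634
cells = 1.17·27.3642·16.2634

520.6890 billion cells


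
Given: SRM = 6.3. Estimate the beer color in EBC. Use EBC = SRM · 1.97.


EBC = 6.3 · 1.97

12.4110 EBC


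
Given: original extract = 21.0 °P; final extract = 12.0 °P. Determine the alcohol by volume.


SG = 259/(259 − P);  ABV = (OG − FG)·131.25
OG = 259/(259 − 21.0) = 1.0882
FG = 259/(259 − 12.0) = 1.0486
ABV = (1.0882 − 1.0486)·131.25

5.2044 % ABV


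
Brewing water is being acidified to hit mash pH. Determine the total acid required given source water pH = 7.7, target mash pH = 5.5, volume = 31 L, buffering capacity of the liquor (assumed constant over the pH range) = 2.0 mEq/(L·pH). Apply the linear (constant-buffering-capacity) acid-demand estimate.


acid = buffering capacity · (pH_source − pH_target) · V
acid = 2.0 · (7.7 − 5.5) · 31

136.4000 mEq


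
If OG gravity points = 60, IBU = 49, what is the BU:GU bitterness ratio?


BU:GU = IBU / OG_points
BU:GU = 49 / 60

0.8167


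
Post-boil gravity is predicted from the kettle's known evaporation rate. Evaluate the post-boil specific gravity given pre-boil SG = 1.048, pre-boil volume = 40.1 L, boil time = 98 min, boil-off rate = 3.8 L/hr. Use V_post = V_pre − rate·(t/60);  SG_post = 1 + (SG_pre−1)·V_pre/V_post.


V_post = 40.1 − 3.8·(98/60) = 33.8933
SG_post = 1 + (1.048 − 1)·40.1/33.8933

1.0568


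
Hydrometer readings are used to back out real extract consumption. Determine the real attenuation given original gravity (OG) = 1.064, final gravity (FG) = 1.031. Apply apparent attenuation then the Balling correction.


AA = (OG−FG)/(OG−1)·100;  RA = AA·0.8192
AA = (1.064 − 1.031)/(1.064 − 1)·100 = 51.5625
RA = 51.5625·0.8192

42.2400 %


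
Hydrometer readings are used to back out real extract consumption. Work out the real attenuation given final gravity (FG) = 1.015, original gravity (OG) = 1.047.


AA = (OG−FG)/(OG−1)·100;  RA = AA·0.8192
AA = (1.047 − 1.015)/(1.047 − 1)·100 = 68.0851
RA = 68.0851·0.8192

55.7753 %


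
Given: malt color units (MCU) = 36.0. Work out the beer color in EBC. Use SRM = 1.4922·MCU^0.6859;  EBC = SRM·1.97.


SRM = 1.4922·36.0^0.6859 = 17.4299
EBC = 17.4299·1.97

34.3369 EBC


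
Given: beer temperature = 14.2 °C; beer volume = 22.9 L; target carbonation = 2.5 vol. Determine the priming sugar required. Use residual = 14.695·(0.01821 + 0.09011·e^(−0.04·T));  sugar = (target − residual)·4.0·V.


residual = 14.695·(0.01821 + 0.09011·e^(−0.04·14.2)) = 1.0179
sugar = (2.5 − 1.0179)·4.0·22.9

135.7562 g


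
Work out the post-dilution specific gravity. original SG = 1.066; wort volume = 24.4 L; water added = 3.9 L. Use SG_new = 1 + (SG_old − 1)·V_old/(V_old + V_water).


pts = (1.066 − 1)·1000·24.4/(24.4 + 3.9) = 56.9046
SG_new = 1 + 56.9046/1000

1.0569


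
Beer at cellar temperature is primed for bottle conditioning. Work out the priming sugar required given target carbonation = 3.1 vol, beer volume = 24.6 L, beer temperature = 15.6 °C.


residual = 14.695·(0.01821 + 0.09011·e^(−0.04·T));  sugar = (target − residual)·4.0·V
residual = 14.695·(0.01821 + 0.09011·e^(−0.04·15.6)) = 0.9771
sugar = (3.1 − 0.9771)·4.0·24.6

208.8953 g


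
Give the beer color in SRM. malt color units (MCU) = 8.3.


SRM = 1.4922 · MCU^0.6859
SRM = 1.4922 · 8.3^0.6859

6.3712 SRM


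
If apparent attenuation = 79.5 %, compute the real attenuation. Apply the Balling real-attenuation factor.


RA = AA · 0.8192
RA = 79.5 · 0.8192

65.1264 %


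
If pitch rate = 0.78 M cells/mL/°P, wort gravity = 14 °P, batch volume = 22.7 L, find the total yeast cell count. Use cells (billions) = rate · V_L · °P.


cells = 0.78 · 22.7 · 14

247.8840 billion cells


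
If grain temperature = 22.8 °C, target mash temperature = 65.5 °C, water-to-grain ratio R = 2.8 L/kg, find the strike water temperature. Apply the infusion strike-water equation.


T_strike = (0.41/R)·(T_mash − T_grain) + T_mash
T_strike = (0.41/2.8)·(65.5 − 22.8) + 65.5

71.7525 °C


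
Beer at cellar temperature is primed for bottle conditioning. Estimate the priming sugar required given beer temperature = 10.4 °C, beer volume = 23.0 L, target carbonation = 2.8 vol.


residual = 14.695·(0.01821 + 0.09011·e^(−0.04·T));  sugar = (target − residual)·4.0·V
residual = 14.695·(0.01821 + 0.09011·e^(−0.04·10.4)) = 1.1411
sugar = (2.8 − 1.1411)·4.0·23.0

152.6167 g


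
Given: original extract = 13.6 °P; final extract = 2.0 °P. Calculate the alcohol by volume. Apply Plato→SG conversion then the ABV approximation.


SG = 259/(259 − P);  ABV = (OG − FG)·131.25
OG = 259/(259 − 13.6) = 1.0554
FG = 259/(259 − 2.0) = 1.0078
ABV = (1.0554 − 1.0078)·131.25

6.2524 % ABV


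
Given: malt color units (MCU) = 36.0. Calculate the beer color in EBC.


SRM = 1.4922·MCU^0.6859;  EBC = SRM·1.97
SRM = 1.4922·36.0^0.6859 = 17.4299
EBC = 17.4299·1.97

34.3369 EBC


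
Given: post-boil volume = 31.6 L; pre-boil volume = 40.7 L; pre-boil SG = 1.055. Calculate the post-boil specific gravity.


SG_post = 1 + (SG_pre − 1)·V_pre/V_post
pts_pre = (1.055 − 1)·1000 = 55.0000
pts_post = 55.0000·40.7/31.6 = 70.8386
SG_post = 1 + 70.8386/1000

1.0708


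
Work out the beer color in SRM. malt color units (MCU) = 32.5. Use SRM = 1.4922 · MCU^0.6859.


SRM = 1.4922 · 32.5^0.6859

16.2490 SRM


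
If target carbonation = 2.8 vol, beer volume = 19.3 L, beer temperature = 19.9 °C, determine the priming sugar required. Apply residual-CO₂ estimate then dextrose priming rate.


residual = 14.695·(0.01821 + 0.09011·e^(−0.04·T));  sugar = (target − residual)·4.0·V
residual = 14.695·(0.01821 + 0.09011·e^(−0.04·19.9)) = 0.8650
sugar = (2.8 − 0.8650)·4.0·19.3

149.3845 g


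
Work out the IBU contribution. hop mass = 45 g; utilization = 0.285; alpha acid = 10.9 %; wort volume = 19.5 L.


IBU = (α/100)·mass·U·1000 / V
IBU = (10.9/100)·45·0.285·1000 / 19.5

71.6885 IBU


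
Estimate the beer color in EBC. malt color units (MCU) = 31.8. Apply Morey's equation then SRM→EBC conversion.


SRM = 1.4922·MCU^0.6859;  EBC = SRM·1.97
SRM = 1.4922·31.8^0.6859 = 16.0082
EBC = 16.0082·1.97

31.5361 EBC


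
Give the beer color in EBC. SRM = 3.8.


EBC = SRM · 1.97
EBC = 3.8 · 1.97

7.4860 EBC


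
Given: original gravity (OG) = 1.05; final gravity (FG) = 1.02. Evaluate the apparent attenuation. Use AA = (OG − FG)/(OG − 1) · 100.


AA = (1.05 − 1.02)/(1.05 − 1) · 100

60.0000 %


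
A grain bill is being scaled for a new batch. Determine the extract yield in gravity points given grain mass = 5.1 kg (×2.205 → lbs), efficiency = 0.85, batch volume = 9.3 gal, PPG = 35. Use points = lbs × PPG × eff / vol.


lbs = 5.1 × 2.205 = 11.2455
points = 11.2455 × 35 × 0.85 / 9.3

35.9735 points


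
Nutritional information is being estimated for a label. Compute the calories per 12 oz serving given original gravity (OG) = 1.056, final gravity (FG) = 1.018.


ABW = (OG−FG)·131.25·0.79/FG;  °P = 259 − 259/SG (for OG→OE and FG→AE);  RE = 0.1808·OE + 0.8192·AE;  Cal = (6.9·ABW + 4·(RE−0.1))·FG·3.55
ABW = (1.056 − 1.018)·131.25·0.79/1.018 = 3.8705
OE = 259 − 259/1.056 = 13.7348 °P
AE = 259 − 259/1.018 = 4.5796 °P
RE = 0.1808·13.7348 + 0.8192·4.5796 = 6.2348 °P
Cal = (6.9·3.8705 + 4·(6.2348−0.1))·1.018·3.55

185.1962 kcal


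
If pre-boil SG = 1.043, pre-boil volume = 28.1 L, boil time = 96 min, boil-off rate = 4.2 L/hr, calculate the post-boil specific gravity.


V_post = V_pre − rate·(t/60);  SG_post = 1 + (SG_pre−1)·V_pre/V_post
V_post = 28.1 − 4.2·(96/60) = 21.3800
SG_post = 1 + (1.043 − 1)·28.1/21.3800

1.0565


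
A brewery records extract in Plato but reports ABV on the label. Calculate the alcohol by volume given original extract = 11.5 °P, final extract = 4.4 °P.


SG = 259/(259 − P);  ABV = (OG − FG)·131.25
OG = 259/(259 − 11.5) = 1.0465
FG = 259/(259 − 4.4) = 1.0173
ABV = (1.0465 − 1.0173)·131.25

3.8302 % ABV


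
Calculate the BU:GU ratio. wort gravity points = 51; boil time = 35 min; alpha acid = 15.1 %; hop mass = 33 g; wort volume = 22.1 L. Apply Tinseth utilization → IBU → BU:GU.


U = 1.65·0.000125^(GP/1000)·(1−e^(−0.04t))/4.15;  IBU = (α/100)·m·U·1000/V;  BU:GU = IBU/GP
U = 1.65·0.000125^(51/1000)·(1−e^(−0.04·35))/4.15 = 0.1894
IBU = (15.1/100)·33·0.1894·1000/22.1 = 42.7075
BU:GU = 42.7075/51

0.8374


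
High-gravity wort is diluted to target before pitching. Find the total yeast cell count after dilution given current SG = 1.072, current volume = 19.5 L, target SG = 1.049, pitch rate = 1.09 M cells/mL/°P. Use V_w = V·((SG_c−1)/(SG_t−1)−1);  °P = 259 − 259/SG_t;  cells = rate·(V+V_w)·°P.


V_w = 19.5·((1.072−1)/(1.049−1)−1) = 9.1531
V_final = 19.5 + 9.1531 = 28.6531
°P = 259 − 259/1.049 = 12.0982
cells = 1.09·28.6531·12.0982

377.8487 billion cells


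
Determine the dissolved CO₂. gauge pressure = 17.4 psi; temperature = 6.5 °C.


vols = (P + 14.695)·(0.01821 + 0.09011·e^(−0.04·T))
vols = (17.4 + 14.695)·(0.01821 + 0.09011·e^(−0.04·6.5))

2.8144 volumes


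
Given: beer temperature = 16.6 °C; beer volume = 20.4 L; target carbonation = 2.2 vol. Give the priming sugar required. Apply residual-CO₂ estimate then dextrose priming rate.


residual = 14.695·(0.01821 + 0.09011·e^(−0.04·T));  sugar = (target − residual)·4.0·V
residual = 14.695·(0.01821 + 0.09011·e^(−0.04·16.6)) = 0.9493
sugar = (2.2 − 0.9493)·4.0·20.4

102.0603 g


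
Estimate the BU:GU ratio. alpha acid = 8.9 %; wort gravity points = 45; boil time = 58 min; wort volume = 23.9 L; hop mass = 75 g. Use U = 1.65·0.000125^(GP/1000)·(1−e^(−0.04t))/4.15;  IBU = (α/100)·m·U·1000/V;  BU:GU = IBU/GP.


U = 1.65·0.000125^(45/1000)·(1−e^(−0.04·58))/4.15 = 0.2393
IBU = (8.9/100)·75·0.2393·1000/23.9 = 66.8228
BU:GU = 66.8228/45

1.4850


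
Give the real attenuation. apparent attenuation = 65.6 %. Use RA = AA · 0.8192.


RA = 65.6 · 0.8192

53.7395 %


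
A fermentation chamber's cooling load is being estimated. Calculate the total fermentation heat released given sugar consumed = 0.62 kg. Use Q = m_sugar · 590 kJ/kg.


Q = 0.62 · 590

365.8000 kJ


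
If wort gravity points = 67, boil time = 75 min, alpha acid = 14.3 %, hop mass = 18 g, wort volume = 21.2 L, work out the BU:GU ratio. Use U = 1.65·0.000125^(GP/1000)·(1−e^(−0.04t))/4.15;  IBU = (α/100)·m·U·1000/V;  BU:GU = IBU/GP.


U = 1.65·0.000125^(67/1000)·(1−e^(−0.04·75))/4.15 = 0.2069
IBU = (14.3/100)·18·0.2069·1000/21.2 = 25.1202
BU:GU = 25.1202/67

0.3749


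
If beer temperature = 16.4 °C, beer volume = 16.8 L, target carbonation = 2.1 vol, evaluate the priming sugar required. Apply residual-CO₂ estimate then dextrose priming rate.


residual = 14.695·(0.01821 + 0.09011·e^(−0.04·T));  sugar = (target − residual)·4.0·V
residual = 14.695·(0.01821 + 0.09011·e^(−0.04·16.4)) = 0.9547
sugar = (2.1 − 0.9547)·4.0·16.8

76.9617 g


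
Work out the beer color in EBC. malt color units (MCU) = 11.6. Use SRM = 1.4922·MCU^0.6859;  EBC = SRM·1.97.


SRM = 1.4922·11.6^0.6859 = 8.0157
EBC = 8.0157·1.97

15.7908 EBC


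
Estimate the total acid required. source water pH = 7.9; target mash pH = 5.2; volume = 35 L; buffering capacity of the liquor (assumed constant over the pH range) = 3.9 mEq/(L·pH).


acid = buffering capacity · (pH_source − pH_target) · V
acid = 3.9 · (7.9 − 5.2) · 35

368.5500 mEq


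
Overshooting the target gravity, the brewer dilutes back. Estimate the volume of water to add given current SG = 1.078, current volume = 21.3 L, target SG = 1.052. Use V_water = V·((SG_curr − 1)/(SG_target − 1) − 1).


V_water = 21.3·((1.078 − 1)/(1.052 − 1) − 1)

10.6500 L


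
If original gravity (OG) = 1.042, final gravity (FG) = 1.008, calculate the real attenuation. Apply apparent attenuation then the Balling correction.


AA = (OG−FG)/(OG−1)·100;  RA = AA·0.8192
AA = (1.042 − 1.008)/(1.042 − 1)·100 = 80.9524
RA = 80.9524·0.8192

66.3162 %
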